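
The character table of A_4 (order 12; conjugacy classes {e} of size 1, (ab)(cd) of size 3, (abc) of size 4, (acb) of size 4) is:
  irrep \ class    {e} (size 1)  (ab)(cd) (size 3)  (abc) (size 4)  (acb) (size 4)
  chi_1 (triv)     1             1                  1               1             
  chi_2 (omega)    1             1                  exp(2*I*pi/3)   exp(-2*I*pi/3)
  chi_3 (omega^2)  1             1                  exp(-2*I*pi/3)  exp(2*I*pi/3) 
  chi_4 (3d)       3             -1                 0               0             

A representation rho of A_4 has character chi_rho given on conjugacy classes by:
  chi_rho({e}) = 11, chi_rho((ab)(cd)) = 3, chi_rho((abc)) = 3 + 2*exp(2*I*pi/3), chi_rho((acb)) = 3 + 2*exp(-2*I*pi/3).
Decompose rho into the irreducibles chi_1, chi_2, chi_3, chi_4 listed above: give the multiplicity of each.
Multiplicities: chi_1: 3, chi_2: 2, chi_3: 0, chi_4: 2.

Use <chi_rho, chi> = (1/|G|) sum_C |C| * chi_rho(C) * conj(chi(C)) with |G| = 12 for each irreducible chi in the table:
  <chi_rho, chi_1> = (1/12)[1*(11)*conj(1) + 3*(3)*conj(1) + 4*(3 + 2*exp(2*I*pi/3))*conj(1) + 4*(3 + 2*exp(-2*I*pi/3))*conj(1)]
      = (1/12)[(11) + (9) + (12 + 8*exp(2*I*pi/3)) + (12 + 8*exp(-2*I*pi/3))] = 36/12 = 3
  <chi_rho, chi_2> = (1/12)[1*(11)*conj(1) + 3*(3)*conj(1) + 4*(3 + 2*exp(2*I*pi/3))*conj(exp(2*I*pi/3)) + 4*(3 + 2*exp(-2*I*pi/3))*conj(exp(-2*I*pi/3))]
      = (1/12)[(11) + (9) + (8 + 12*exp(-2*I*pi/3)) + (8 + 12*exp(2*I*pi/3))] = 24/12 = 2
  <chi_rho, chi_3> = (1/12)[1*(11)*conj(1) + 3*(3)*conj(1) + 4*(3 + 2*exp(2*I*pi/3))*conj(exp(-2*I*pi/3)) + 4*(3 + 2*exp(-2*I*pi/3))*conj(exp(2*I*pi/3))]
      = (1/12)[(11) + (9) + (8*exp(-2*I*pi/3) + 12*exp(2*I*pi/3)) + (12*exp(-2*I*pi/3) + 8*exp(2*I*pi/3))] = 0/12 = 0
  <chi_rho, chi_4> = (1/12)[1*(11)*conj(3) + 3*(3)*conj(-1) + 4*(3 + 2*exp(2*I*pi/3))*conj(0) + 4*(3 + 2*exp(-2*I*pi/3))*conj(0)]
      = (1/12)[(33) + (-9) + (0) + (0)] = 24/12 = 2
(Exp terms are combined using exp(i*s)*conj(exp(i*t)) = exp(i*(s-t)), and sums of them are collapsed using the identity that for every m > 1 the m distinct m-th roots of unity sum to 0, e.g. 1 + exp(2*I*pi/3) + exp(-2*I*pi/3) = 0.)
Dimension check: dim(rho) = sum (mult * dim) = 3*1 + 2*1 + 0*1 + 2*3 = 11 = chi_rho(e) = 11.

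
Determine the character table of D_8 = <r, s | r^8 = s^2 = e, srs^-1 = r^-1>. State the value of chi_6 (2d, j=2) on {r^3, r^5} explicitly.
Conjugacy classes: {e} of size 1, {r^4} of size 1, {r^1, r^7} of size 2, {r^2, r^6} of size 2, {r^3, r^5} of size 2, {s, sr^2, ...} of size 4, {sr, sr^3, ...} of size 4.
Character table:
  irrep \ class              {e} (size 1)  {r^4} (size 1)  {r^1, r^7} (size 2)  {r^2, r^6} (size 2)  {r^3, r^5} (size 2)  {s, sr^2, ...} (size 4)  {sr, sr^3, ...} (size 4)
  chi_1 (triv)               1             1               1                    1                    1                    1                        1                       
  chi_2 (sign: r->1, s->-1)  1             1               1                    1                    1                    -1                       -1                      
  chi_3 (r->-1, s->1)        1             1               -1                   1                    -1                   1                        -1                      
  chi_4 (r->-1, s->-1)       1             1               -1                   1                    -1                   -1                       1                       
  chi_5 (2d, j=1)            2             -2              sqrt(2)              0                    -sqrt(2)             0                        0                       
  chi_6 (2d, j=2)            2             2               0                    -2                   0                    0                        0                       
  chi_7 (2d, j=3)            2             -2              -sqrt(2)             0                    sqrt(2)              0                        0                       

Spot check: chi_6 (2d, j=2) on {r^3, r^5} = 0.

D_8 has order 2*8 = 16 with 7 conjugacy classes, hence 7 irreducibles. Sum of squared dims 1 + 1 + 1 + 1 + 4 + 4 + 4 = 16 = |G|. Linear characters come from the abelianisation; the 2-dimensional irreps have character r^k -> 2*cos(2*pi*j*k/8), reflections -> 0.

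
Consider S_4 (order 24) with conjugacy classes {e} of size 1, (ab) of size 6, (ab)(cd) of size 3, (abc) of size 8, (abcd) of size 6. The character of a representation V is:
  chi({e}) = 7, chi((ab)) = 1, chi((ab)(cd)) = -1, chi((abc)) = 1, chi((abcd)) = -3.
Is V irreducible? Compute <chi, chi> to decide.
Not irreducible (reducible): <chi, chi> = 5 > 1.

Working: <chi, chi> = (1/|G|) sum_C |C| * |chi(C)|^2 = (1/24)[1*|7|^2 + 6*|1|^2 + 3*|-1|^2 + 8*|1|^2 + 6*|-3|^2]
  = (1/24)[(49) + (6) + (3) + (8) + (54)] = 120/24 = 5.
A character is irreducible iff <chi, chi> = 1, so this representation is reducible.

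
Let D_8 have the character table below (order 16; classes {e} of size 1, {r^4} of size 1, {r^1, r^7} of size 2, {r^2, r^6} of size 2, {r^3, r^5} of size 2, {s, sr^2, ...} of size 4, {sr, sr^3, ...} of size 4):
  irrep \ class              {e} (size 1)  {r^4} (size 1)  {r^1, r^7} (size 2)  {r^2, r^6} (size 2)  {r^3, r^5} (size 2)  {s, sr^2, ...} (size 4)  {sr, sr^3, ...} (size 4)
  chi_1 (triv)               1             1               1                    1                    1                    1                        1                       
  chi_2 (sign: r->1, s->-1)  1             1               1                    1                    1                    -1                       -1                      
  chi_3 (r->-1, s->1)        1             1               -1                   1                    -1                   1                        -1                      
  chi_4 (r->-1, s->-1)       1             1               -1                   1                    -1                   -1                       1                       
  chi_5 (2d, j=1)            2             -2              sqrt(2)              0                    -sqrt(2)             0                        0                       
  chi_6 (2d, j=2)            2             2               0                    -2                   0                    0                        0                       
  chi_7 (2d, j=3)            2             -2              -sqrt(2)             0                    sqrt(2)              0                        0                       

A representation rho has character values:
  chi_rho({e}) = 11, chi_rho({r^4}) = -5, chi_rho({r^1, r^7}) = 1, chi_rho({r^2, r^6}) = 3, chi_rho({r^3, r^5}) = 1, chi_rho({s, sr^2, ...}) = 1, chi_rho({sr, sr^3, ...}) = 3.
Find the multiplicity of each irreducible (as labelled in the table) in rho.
Multiplicities: chi_1: 2, chi_2: 0, chi_3: 0, chi_4: 1, chi_5: 2, chi_6: 0, chi_7: 2.

Use <chi_rho, chi> = (1/|G|) sum_C |C| * chi_rho(C) * conj(chi(C)) with |G| = 16 for each irreducible chi in the table:
  <chi_rho, chi_1> = (1/16)[1*(11)*conj(1) + 1*(-5)*conj(1) + 2*(1)*conj(1) + 2*(3)*conj(1) + 2*(1)*conj(1) + 4*(1)*conj(1) + 4*(3)*conj(1)]
      = (1/16)[(11) + (-5) + (2) + (6) + (2) + (4) + (12)] = 32/16 = 2
  <chi_rho, chi_2> = (1/16)[1*(11)*conj(1) + 1*(-5)*conj(1) + 2*(1)*conj(1) + 2*(3)*conj(1) + 2*(1)*conj(1) + 4*(1)*conj(-1) + 4*(3)*conj(-1)]
      = (1/16)[(11) + (-5) + (2) + (6) + (2) + (-4) + (-12)] = 0/16 = 0
  <chi_rho, chi_3> = (1/16)[1*(11)*conj(1) + 1*(-5)*conj(1) + 2*(1)*conj(-1) + 2*(3)*conj(1) + 2*(1)*conj(-1) + 4*(1)*conj(1) + 4*(3)*conj(-1)]
      = (1/16)[(11) + (-5) + (-2) + (6) + (-2) + (4) + (-12)] = 0/16 = 0
  <chi_rho, chi_4> = (1/16)[1*(11)*conj(1) + 1*(-5)*conj(1) + 2*(1)*conj(-1) + 2*(3)*conj(1) + 2*(1)*conj(-1) + 4*(1)*conj(-1) + 4*(3)*conj(1)]
      = (1/16)[(11) + (-5) + (-2) + (6) + (-2) + (-4) + (12)] = 16/16 = 1
  <chi_rho, chi_5> = (1/16)[1*(11)*conj(2) + 1*(-5)*conj(-2) + 2*(1)*conj(sqrt(2)) + 2*(3)*conj(0) + 2*(1)*conj(-sqrt(2)) + 4*(1)*conj(0) + 4*(3)*conj(0)]
      = (1/16)[(22) + (10) + (2*sqrt(2)) + (0) + (-2*sqrt(2)) + (0) + (0)] = 32/16 = 2
  <chi_rho, chi_6> = (1/16)[1*(11)*conj(2) + 1*(-5)*conj(2) + 2*(1)*conj(0) + 2*(3)*conj(-2) + 2*(1)*conj(0) + 4*(1)*conj(0) + 4*(3)*conj(0)]
      = (1/16)[(22) + (-10) + (0) + (-12) + (0) + (0) + (0)] = 0/16 = 0
  <chi_rho, chi_7> = (1/16)[1*(11)*conj(2) + 1*(-5)*conj(-2) + 2*(1)*conj(-sqrt(2)) + 2*(3)*conj(0) + 2*(1)*conj(sqrt(2)) + 4*(1)*conj(0) + 4*(3)*conj(0)]
      = (1/16)[(22) + (10) + (-2*sqrt(2)) + (0) + (2*sqrt(2)) + (0) + (0)] = 32/16 = 2
Dimension check: dim(rho) = sum (mult * dim) = 2*1 + 0*1 + 0*1 + 1*1 + 2*2 + 0*2 + 2*2 = 11 = chi_rho(e) = 11.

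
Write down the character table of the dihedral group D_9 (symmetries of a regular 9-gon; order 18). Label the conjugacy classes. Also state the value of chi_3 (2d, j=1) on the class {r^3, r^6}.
Conjugacy classes: {e} of size 1, {r^1, r^8} of size 2, {r^2, r^7} of size 2, {r^3, r^6} of size 2, {r^4, r^5} of size 2, {s, sr, ..., sr^8} of size 9.
Character table:
  irrep \ class              {e} (size 1)  {r^1, r^8} (size 2)  {r^2, r^7} (size 2)  {r^3, r^6} (size 2)  {r^4, r^5} (size 2)  {s, sr, ..., sr^8} (size 9)
  chi_1 (triv)               1             1                    1                    1                    1                    1                          
  chi_2 (sign: r->1, s->-1)  1             1                    1                    1                    1                    -1                         
  chi_3 (2d, j=1)            2             2*cos(2*pi/9)        2*cos(4*pi/9)        -1                   -2*cos(pi/9)         0                          
  chi_4 (2d, j=2)            2             2*cos(4*pi/9)        -2*cos(pi/9)         -1                   2*cos(2*pi/9)        0                          
  chi_5 (2d, j=3)            2             -1                   -1                   2                    -1                   0                          
  chi_6 (2d, j=4)            2             -2*cos(pi/9)         2*cos(2*pi/9)        -1                   2*cos(4*pi/9)        0                          

Spot check: chi_3 (2d, j=1) on {r^3, r^6} = -1.

D_9 has order 2*9 = 18 with 6 conjugacy classes, hence 6 irreducibles. Sum of squared dims 1 + 1 + 4 + 4 + 4 + 4 = 18 = |G|. Linear characters come from the abelianisation; the 2-dimensional irreps have character r^k -> 2*cos(2*pi*j*k/9), reflections -> 0.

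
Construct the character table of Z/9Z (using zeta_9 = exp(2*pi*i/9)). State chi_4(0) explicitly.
Character table of Z/9Z (irreps indexed chi_0,...,chi_8 with chi_k(m) = zeta_9^(k*m), zeta_9 = exp(2*pi*i/9)):
  irrep \ class  {0} (size 1)  {1} (size 1)    {2} (size 1)    {3} (size 1)    {4} (size 1)    {5} (size 1)    {6} (size 1)    {7} (size 1)    {8} (size 1)  
  chi_0          1             1               1               1               1               1               1               1               1             
  chi_1          1             exp(2*I*pi/9)   exp(4*I*pi/9)   exp(2*I*pi/3)   exp(8*I*pi/9)   exp(-8*I*pi/9)  exp(-2*I*pi/3)  exp(-4*I*pi/9)  exp(-2*I*pi/9)
  chi_2          1             exp(4*I*pi/9)   exp(8*I*pi/9)   exp(-2*I*pi/3)  exp(-2*I*pi/9)  exp(2*I*pi/9)   exp(2*I*pi/3)   exp(-8*I*pi/9)  exp(-4*I*pi/9)
  chi_3          1             exp(2*I*pi/3)   exp(-2*I*pi/3)  1               exp(2*I*pi/3)   exp(-2*I*pi/3)  1               exp(2*I*pi/3)   exp(-2*I*pi/3)
  chi_4          1             exp(8*I*pi/9)   exp(-2*I*pi/9)  exp(2*I*pi/3)   exp(-4*I*pi/9)  exp(4*I*pi/9)   exp(-2*I*pi/3)  exp(2*I*pi/9)   exp(-8*I*pi/9)
  chi_5          1             exp(-8*I*pi/9)  exp(2*I*pi/9)   exp(-2*I*pi/3)  exp(4*I*pi/9)   exp(-4*I*pi/9)  exp(2*I*pi/3)   exp(-2*I*pi/9)  exp(8*I*pi/9) 
  chi_6          1             exp(-2*I*pi/3)  exp(2*I*pi/3)   1               exp(-2*I*pi/3)  exp(2*I*pi/3)   1               exp(-2*I*pi/3)  exp(2*I*pi/3) 
  chi_7          1             exp(-4*I*pi/9)  exp(-8*I*pi/9)  exp(2*I*pi/3)   exp(2*I*pi/9)   exp(-2*I*pi/9)  exp(-2*I*pi/3)  exp(8*I*pi/9)   exp(4*I*pi/9) 
  chi_8          1             exp(-2*I*pi/9)  exp(-4*I*pi/9)  exp(-2*I*pi/3)  exp(-8*I*pi/9)  exp(8*I*pi/9)   exp(2*I*pi/3)   exp(4*I*pi/9)   exp(2*I*pi/9) 

Spot check: chi_4(0) = zeta_9^(4*0) = zeta_9^0 = 1.

Working: Z/9Z is abelian, so all 9 irreducible complex representations are 1-dimensional. They are given by chi_k(m) = zeta_9^(k*m) for k = 0,...,8. Row orthogonality: sum_m chi_k(m) conj(chi_l(m)) = 9 * [k = l].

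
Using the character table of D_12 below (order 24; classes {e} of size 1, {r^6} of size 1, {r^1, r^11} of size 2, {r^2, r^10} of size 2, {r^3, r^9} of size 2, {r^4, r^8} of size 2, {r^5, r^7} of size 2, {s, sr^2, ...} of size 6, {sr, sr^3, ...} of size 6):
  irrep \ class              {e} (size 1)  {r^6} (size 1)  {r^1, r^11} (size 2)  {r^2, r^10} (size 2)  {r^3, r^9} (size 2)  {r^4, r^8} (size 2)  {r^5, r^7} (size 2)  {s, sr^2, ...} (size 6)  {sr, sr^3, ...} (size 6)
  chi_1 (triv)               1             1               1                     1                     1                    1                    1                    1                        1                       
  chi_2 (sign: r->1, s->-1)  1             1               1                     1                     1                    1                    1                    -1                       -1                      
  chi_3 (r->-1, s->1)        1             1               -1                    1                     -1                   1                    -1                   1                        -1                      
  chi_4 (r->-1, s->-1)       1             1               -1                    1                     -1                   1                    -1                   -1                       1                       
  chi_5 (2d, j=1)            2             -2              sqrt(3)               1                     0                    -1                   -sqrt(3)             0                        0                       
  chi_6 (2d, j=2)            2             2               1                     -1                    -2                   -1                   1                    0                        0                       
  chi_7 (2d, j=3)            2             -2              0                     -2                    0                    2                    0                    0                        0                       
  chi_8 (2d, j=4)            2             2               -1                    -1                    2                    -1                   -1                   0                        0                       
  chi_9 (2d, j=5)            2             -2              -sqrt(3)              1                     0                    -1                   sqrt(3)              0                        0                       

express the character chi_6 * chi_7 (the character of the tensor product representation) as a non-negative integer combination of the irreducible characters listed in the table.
chi_6 tensor chi_7 = chi_5 + chi_9 (all other irreducibles have multiplicity 0).

Justification: The character of a tensor product is the pointwise product (chi_6 * chi_7)(C) = chi_6(C) * chi_7(C):
  {e}: (2)*(2), {r^6}: (2)*(-2), {r^1, r^11}: (1)*(0), {r^2, r^10}: (-1)*(-2), {r^3, r^9}: (-2)*(0), {r^4, r^8}: (-1)*(2), {r^5, r^7}: (1)*(0), {s, sr^2, ...}: (0)*(0), {sr, sr^3, ...}: (0)*(0)
so (chi_6 * chi_7) takes values
  {e} -> 4, {r^6} -> -4, {r^1, r^11} -> 0, {r^2, r^10} -> 2, {r^3, r^9} -> 0, {r^4, r^8} -> -2, {r^5, r^7} -> 0, {s, sr^2, ...} -> 0, {sr, sr^3, ...} -> 0.
Now take the inner product of this character with each irreducible chi from the table, <chi_6*chi_7, chi> = (1/24) sum_C |C| (chi_6*chi_7)(C) conj(chi(C)):
  <chi_6*chi_7, chi_1> = (1/24)[1*(4)*conj(1) + 1*(-4)*conj(1) + 2*(0)*conj(1) + 2*(2)*conj(1) + 2*(0)*conj(1) + 2*(-2)*conj(1) + 2*(0)*conj(1) + 6*(0)*conj(1) + 6*(0)*conj(1)]
      = (1/24)[(4) + (-4) + (0) + (4) + (0) + (-4) + (0) + (0) + (0)] = 0/24 = 0
  <chi_6*chi_7, chi_2> = (1/24)[1*(4)*conj(1) + 1*(-4)*conj(1) + 2*(0)*conj(1) + 2*(2)*conj(1) + 2*(0)*conj(1) + 2*(-2)*conj(1) + 2*(0)*conj(1) + 6*(0)*conj(-1) + 6*(0)*conj(-1)]
      = (1/24)[(4) + (-4) + (0) + (4) + (0) + (-4) + (0) + (0) + (0)] = 0/24 = 0
  <chi_6*chi_7, chi_3> = (1/24)[1*(4)*conj(1) + 1*(-4)*conj(1) + 2*(0)*conj(-1) + 2*(2)*conj(1) + 2*(0)*conj(-1) + 2*(-2)*conj(1) + 2*(0)*conj(-1) + 6*(0)*conj(1) + 6*(0)*conj(-1)]
      = (1/24)[(4) + (-4) + (0) + (4) + (0) + (-4) + (0) + (0) + (0)] = 0/24 = 0
  <chi_6*chi_7, chi_4> = (1/24)[1*(4)*conj(1) + 1*(-4)*conj(1) + 2*(0)*conj(-1) + 2*(2)*conj(1) + 2*(0)*conj(-1) + 2*(-2)*conj(1) + 2*(0)*conj(-1) + 6*(0)*conj(-1) + 6*(0)*conj(1)]
      = (1/24)[(4) + (-4) + (0) + (4) + (0) + (-4) + (0) + (0) + (0)] = 0/24 = 0
  <chi_6*chi_7, chi_5> = (1/24)[1*(4)*conj(2) + 1*(-4)*conj(-2) + 2*(0)*conj(sqrt(3)) + 2*(2)*conj(1) + 2*(0)*conj(0) + 2*(-2)*conj(-1) + 2*(0)*conj(-sqrt(3)) + 6*(0)*conj(0) + 6*(0)*conj(0)]
      = (1/24)[(8) + (8) + (0) + (4) + (0) + (4) + (0) + (0) + (0)] = 24/24 = 1
  <chi_6*chi_7, chi_6> = (1/24)[1*(4)*conj(2) + 1*(-4)*conj(2) + 2*(0)*conj(1) + 2*(2)*conj(-1) + 2*(0)*conj(-2) + 2*(-2)*conj(-1) + 2*(0)*conj(1) + 6*(0)*conj(0) + 6*(0)*conj(0)]
      = (1/24)[(8) + (-8) + (0) + (-4) + (0) + (4) + (0) + (0) + (0)] = 0/24 = 0
  <chi_6*chi_7, chi_7> = (1/24)[1*(4)*conj(2) + 1*(-4)*conj(-2) + 2*(0)*conj(0) + 2*(2)*conj(-2) + 2*(0)*conj(0) + 2*(-2)*conj(2) + 2*(0)*conj(0) + 6*(0)*conj(0) + 6*(0)*conj(0)]
      = (1/24)[(8) + (8) + (0) + (-8) + (0) + (-8) + (0) + (0) + (0)] = 0/24 = 0
  <chi_6*chi_7, chi_8> = (1/24)[1*(4)*conj(2) + 1*(-4)*conj(2) + 2*(0)*conj(-1) + 2*(2)*conj(-1) + 2*(0)*conj(2) + 2*(-2)*conj(-1) + 2*(0)*conj(-1) + 6*(0)*conj(0) + 6*(0)*conj(0)]
      = (1/24)[(8) + (-8) + (0) + (-4) + (0) + (4) + (0) + (0) + (0)] = 0/24 = 0
  <chi_6*chi_7, chi_9> = (1/24)[1*(4)*conj(2) + 1*(-4)*conj(-2) + 2*(0)*conj(-sqrt(3)) + 2*(2)*conj(1) + 2*(0)*conj(0) + 2*(-2)*conj(-1) + 2*(0)*conj(sqrt(3)) + 6*(0)*conj(0) + 6*(0)*conj(0)]
      = (1/24)[(8) + (8) + (0) + (4) + (0) + (4) + (0) + (0) + (0)] = 24/24 = 1
Hence the multiplicities are chi_5: 1, chi_9: 1. Dimension check: dim(chi_6)*dim(chi_7) = 2*2 = 4 and sum (mult * dim) = 1*2 + 1*2 = 4.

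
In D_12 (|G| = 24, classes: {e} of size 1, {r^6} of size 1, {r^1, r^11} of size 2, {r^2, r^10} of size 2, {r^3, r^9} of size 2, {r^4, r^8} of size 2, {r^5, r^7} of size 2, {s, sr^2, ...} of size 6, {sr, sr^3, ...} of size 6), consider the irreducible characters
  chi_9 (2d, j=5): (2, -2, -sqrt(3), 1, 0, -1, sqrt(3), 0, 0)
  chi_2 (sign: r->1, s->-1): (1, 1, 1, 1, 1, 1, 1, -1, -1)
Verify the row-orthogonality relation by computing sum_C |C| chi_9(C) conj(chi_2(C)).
Sum = 0; so <chi_9, chi_2> = 0 (distinct irreducibles are orthogonal).

Derivation: Compute term by term over conjugacy classes (|C| * chi_9(C) * conj(chi_2(C))):
  1*(2)*conj(1) + 1*(-2)*conj(1) + 2*(-sqrt(3))*conj(1) + 2*(1)*conj(1) + 2*(0)*conj(1) + 2*(-1)*conj(1) + 2*(sqrt(3))*conj(1) + 6*(0)*conj(-1) + 6*(0)*conj(-1)
  = (2) + (-2) + (-2*sqrt(3)) + (2) + (0) + (-2) + (2*sqrt(3)) + (0) + (0)
  = 0.
Dividing by |G| = 24 gives 0/24 = 0, matching the row-orthogonality relation <chi_9, chi_2> = [chi_9 = chi_2].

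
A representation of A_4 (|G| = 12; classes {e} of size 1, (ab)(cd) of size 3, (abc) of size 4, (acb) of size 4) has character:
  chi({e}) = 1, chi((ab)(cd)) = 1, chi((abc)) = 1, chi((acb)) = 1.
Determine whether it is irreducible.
Irreducible: <chi, chi> = 1.

<chi, chi> = (1/|G|) sum_C |C| * |chi(C)|^2 = (1/12)[1*|1|^2 + 3*|1|^2 + 4*|1|^2 + 4*|1|^2]
  = (1/12)[(1) + (3) + (4) + (4)] = 12/12 = 1.
(Exp terms are combined using exp(i*s)*conj(exp(i*t)) = exp(i*(s-t)), and sums of them are collapsed using the identity that for every m > 1 the m distinct m-th roots of unity sum to 0, e.g. 1 + exp(2*I*pi/3) + exp(-2*I*pi/3) = 0.)
A character is irreducible iff <chi, chi> = 1, so this representation is irreducible.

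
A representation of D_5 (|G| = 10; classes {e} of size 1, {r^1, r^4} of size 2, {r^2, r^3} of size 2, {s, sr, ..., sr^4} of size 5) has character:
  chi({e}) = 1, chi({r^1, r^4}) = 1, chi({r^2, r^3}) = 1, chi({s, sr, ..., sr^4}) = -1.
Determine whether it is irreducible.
Irreducible: <chi, chi> = 1.

Why: <chi, chi> = (1/|G|) sum_C |C| * |chi(C)|^2 = (1/10)[1*|1|^2 + 2*|1|^2 + 2*|1|^2 + 5*|-1|^2]
  = (1/10)[(1) + (2) + (2) + (5)] = 10/10 = 1.
A character is irreducible iff <chi, chi> = 1, so this representation is irreducible.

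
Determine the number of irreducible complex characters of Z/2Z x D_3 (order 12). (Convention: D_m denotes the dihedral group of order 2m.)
6

Working: The number of irreducible complex representations of a finite group equals its number of conjugacy classes. For a direct product, #classes(G x H) = #classes(G) * #classes(H). Z/2Z has 2 classes (abelian), D_3 has 3 classes, so 2 * 3 = 6, so Z/2Z x D_3 (order 12) has exactly 6 irreducible complex representations.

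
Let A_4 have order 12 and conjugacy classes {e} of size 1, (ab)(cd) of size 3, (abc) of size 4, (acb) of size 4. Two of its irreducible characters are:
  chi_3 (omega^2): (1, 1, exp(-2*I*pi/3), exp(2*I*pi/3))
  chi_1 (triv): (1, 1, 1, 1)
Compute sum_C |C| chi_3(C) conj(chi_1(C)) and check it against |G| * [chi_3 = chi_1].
Sum = 0; so <chi_3, chi_1> = 0 (distinct irreducibles are orthogonal).

Proof sketch: Compute term by term over conjugacy classes (|C| * chi_3(C) * conj(chi_1(C))):
  1*(1)*conj(1) + 3*(1)*conj(1) + 4*(exp(-2*I*pi/3))*conj(1) + 4*(exp(2*I*pi/3))*conj(1)
  = (1) + (3) + (4*exp(-2*I*pi/3)) + (4*exp(2*I*pi/3))
  = 0.
(Exp terms are combined using exp(i*s)*conj(exp(i*t)) = exp(i*(s-t)), and sums of them are collapsed using the identity that for every m > 1 the m distinct m-th roots of unity sum to 0, e.g. 1 + exp(2*I*pi/3) + exp(-2*I*pi/3) = 0.)
Dividing by |G| = 12 gives 0/12 = 0, matching the row-orthogonality relation <chi_3, chi_1> = [chi_3 = chi_1].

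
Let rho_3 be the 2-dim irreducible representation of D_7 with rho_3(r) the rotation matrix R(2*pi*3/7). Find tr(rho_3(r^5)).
chi_{rho_3}(r^5) = 2*cos(2*pi*3*5/7) = 2*cos(30*pi/7)

Justification: rho_3(r^5) is rotation by angle 2*pi*3*5/7, whose trace is 2*cos(2*pi*3*5/7) = 2*cos(30*pi/7).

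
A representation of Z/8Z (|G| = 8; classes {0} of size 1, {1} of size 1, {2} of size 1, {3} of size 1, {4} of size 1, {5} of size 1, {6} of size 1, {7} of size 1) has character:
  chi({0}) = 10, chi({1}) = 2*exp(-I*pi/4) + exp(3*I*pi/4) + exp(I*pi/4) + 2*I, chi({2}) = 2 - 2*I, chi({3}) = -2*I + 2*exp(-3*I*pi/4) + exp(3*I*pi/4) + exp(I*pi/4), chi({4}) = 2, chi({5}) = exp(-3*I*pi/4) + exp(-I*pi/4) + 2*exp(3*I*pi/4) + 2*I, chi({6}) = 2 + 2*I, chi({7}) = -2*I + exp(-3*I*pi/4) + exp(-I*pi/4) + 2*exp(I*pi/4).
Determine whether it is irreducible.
Not irreducible (reducible): <chi, chi> = 18 > 1.

Working: <chi, chi> = (1/|G|) sum_C |C| * |chi(C)|^2 = (1/8)[1*|10|^2 + 1*|2*exp(-I*pi/4) + exp(3*I*pi/4) + exp(I*pi/4) + 2*I|^2 + 1*|2 - 2*I|^2 + 1*|-2*I + 2*exp(-3*I*pi/4) + exp(3*I*pi/4) + exp(I*pi/4)|^2 + 1*|2|^2 + 1*|exp(-3*I*pi/4) + exp(-I*pi/4) + 2*exp(3*I*pi/4) + 2*I|^2 + 1*|2 + 2*I|^2 + 1*|-2*I + exp(-3*I*pi/4) + exp(-I*pi/4) + 2*exp(I*pi/4)|^2]
  = (1/8)[(100) + (6) + (8) + (6) + (4) + (6) + (8) + (6)] = 144/8 = 18.
(Exp terms are combined using exp(i*s)*conj(exp(i*t)) = exp(i*(s-t)), and sums of them are collapsed using the identity that for every m > 1 the m distinct m-th roots of unity sum to 0, e.g. 1 + exp(2*I*pi/3) + exp(-2*I*pi/3) = 0.)
A character is irreducible iff <chi, chi> = 1, so this representation is reducible.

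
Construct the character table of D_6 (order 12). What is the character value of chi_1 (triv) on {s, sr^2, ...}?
Conjugacy classes: {e} of size 1, {r^3} of size 1, {r^1, r^5} of size 2, {r^2, r^4} of size 2, {s, sr^2, ...} of size 3, {sr, sr^3, ...} of size 3.
Character table:
  irrep \ class              {e} (size 1)  {r^3} (size 1)  {r^1, r^5} (size 2)  {r^2, r^4} (size 2)  {s, sr^2, ...} (size 3)  {sr, sr^3, ...} (size 3)
  chi_1 (triv)               1             1               1                    1                    1                        1                       
  chi_2 (sign: r->1, s->-1)  1             1               1                    1                    -1                       -1                      
  chi_3 (r->-1, s->1)        1             -1              -1                   1                    1                        -1                      
  chi_4 (r->-1, s->-1)       1             -1              -1                   1                    -1                       1                       
  chi_5 (2d, j=1)            2             -2              1                    -1                   0                        0                       
  chi_6 (2d, j=2)            2             2               -1                   -1                   0                        0                       

Spot check: chi_1 (triv) on {s, sr^2, ...} = 1.

Solution. D_6 has order 2*6 = 12 with 6 conjugacy classes, hence 6 irreducibles. Sum of squared dims 1 + 1 + 1 + 1 + 4 + 4 = 12 = |G|. Linear characters come from the abelianisation; the 2-dimensional irreps have character r^k -> 2*cos(2*pi*j*k/6), reflections -> 0.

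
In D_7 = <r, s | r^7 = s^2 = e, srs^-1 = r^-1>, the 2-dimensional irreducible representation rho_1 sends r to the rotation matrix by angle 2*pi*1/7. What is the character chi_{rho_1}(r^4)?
chi_{rho_1}(r^4) = 2*cos(2*pi*1*4/7) = -2*cos(pi/7)

Working: rho_1(r^4) is rotation by angle 2*pi*1*4/7, whose trace is 2*cos(2*pi*1*4/7) = -2*cos(pi/7).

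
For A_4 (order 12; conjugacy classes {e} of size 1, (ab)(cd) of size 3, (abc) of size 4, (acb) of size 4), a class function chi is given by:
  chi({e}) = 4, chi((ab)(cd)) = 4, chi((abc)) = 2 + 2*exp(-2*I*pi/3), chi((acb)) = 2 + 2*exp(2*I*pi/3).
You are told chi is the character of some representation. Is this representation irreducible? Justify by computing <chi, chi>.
Not irreducible (reducible): <chi, chi> = 8 > 1.

Explanation: <chi, chi> = (1/|G|) sum_C |C| * |chi(C)|^2 = (1/12)[1*|4|^2 + 3*|4|^2 + 4*|2 + 2*exp(-2*I*pi/3)|^2 + 4*|2 + 2*exp(2*I*pi/3)|^2]
  = (1/12)[(16) + (48) + (16) + (16)] = 96/12 = 8.
(Exp terms are combined using exp(i*s)*conj(exp(i*t)) = exp(i*(s-t)), and sums of them are collapsed using the identity that for every m > 1 the m distinct m-th roots of unity sum to 0, e.g. 1 + exp(2*I*pi/3) + exp(-2*I*pi/3) = 0.)
A character is irreducible iff <chi, chi> = 1, so this representation is reducible.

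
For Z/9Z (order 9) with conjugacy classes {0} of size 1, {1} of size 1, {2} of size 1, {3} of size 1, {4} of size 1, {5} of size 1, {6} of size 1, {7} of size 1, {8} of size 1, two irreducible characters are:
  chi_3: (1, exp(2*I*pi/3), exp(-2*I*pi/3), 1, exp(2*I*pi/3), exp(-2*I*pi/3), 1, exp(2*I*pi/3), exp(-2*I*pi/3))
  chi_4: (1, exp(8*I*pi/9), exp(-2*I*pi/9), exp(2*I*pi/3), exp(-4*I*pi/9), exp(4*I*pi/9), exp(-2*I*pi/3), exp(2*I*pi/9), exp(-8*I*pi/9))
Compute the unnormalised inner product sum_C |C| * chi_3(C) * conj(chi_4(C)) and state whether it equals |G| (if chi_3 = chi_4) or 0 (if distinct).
Sum = 0; so <chi_3, chi_4> = 0 (distinct irreducibles are orthogonal).

Working: Compute term by term over conjugacy classes (|C| * chi_3(C) * conj(chi_4(C))):
  1*(1)*conj(1) + 1*(exp(2*I*pi/3))*conj(exp(8*I*pi/9)) + 1*(exp(-2*I*pi/3))*conj(exp(-2*I*pi/9)) + 1*(1)*conj(exp(2*I*pi/3)) + 1*(exp(2*I*pi/3))*conj(exp(-4*I*pi/9)) + 1*(exp(-2*I*pi/3))*conj(exp(4*I*pi/9)) + 1*(1)*conj(exp(-2*I*pi/3)) + 1*(exp(2*I*pi/3))*conj(exp(2*I*pi/9)) + 1*(exp(-2*I*pi/3))*conj(exp(-8*I*pi/9))
  = (1) + (exp(-2*I*pi/9)) + (exp(-4*I*pi/9)) + (exp(-2*I*pi/3)) + (exp(-8*I*pi/9)) + (exp(8*I*pi/9)) + (exp(2*I*pi/3)) + (exp(4*I*pi/9)) + (exp(2*I*pi/9))
  = 0.
(Exp terms are combined using exp(i*s)*conj(exp(i*t)) = exp(i*(s-t)), and sums of them are collapsed using the identity that for every m > 1 the m distinct m-th roots of unity sum to 0, e.g. 1 + exp(2*I*pi/3) + exp(-2*I*pi/3) = 0.)
Dividing by |G| = 9 gives 0/9 = 0, matching the row-orthogonality relation <chi_3, chi_4> = [chi_3 = chi_4].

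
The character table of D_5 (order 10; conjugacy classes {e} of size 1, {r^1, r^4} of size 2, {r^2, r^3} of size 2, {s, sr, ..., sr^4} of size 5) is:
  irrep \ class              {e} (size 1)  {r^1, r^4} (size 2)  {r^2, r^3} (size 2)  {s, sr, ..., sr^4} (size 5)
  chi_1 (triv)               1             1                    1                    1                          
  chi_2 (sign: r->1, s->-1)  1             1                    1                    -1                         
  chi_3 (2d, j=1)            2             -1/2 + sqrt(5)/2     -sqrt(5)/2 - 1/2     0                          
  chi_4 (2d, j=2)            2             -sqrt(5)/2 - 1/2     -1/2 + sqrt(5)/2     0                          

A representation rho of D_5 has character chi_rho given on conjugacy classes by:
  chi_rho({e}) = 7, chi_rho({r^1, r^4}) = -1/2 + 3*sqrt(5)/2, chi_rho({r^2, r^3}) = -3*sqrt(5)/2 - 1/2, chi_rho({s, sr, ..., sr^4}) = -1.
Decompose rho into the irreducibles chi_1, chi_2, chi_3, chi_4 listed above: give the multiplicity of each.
Multiplicities: chi_1: 0, chi_2: 1, chi_3: 3, chi_4: 0.

Proof sketch: Use <chi_rho, chi> = (1/|G|) sum_C |C| * chi_rho(C) * conj(chi(C)) with |G| = 10 for each irreducible chi in the table:
  <chi_rho, chi_1> = (1/10)[1*(7)*conj(1) + 2*(-1/2 + 3*sqrt(5)/2)*conj(1) + 2*(-3*sqrt(5)/2 - 1/2)*conj(1) + 5*(-1)*conj(1)]
      = (1/10)[(7) + (-1 + 3*sqrt(5)) + (-3*sqrt(5) - 1) + (-5)] = 0/10 = 0
  <chi_rho, chi_2> = (1/10)[1*(7)*conj(1) + 2*(-1/2 + 3*sqrt(5)/2)*conj(1) + 2*(-3*sqrt(5)/2 - 1/2)*conj(1) + 5*(-1)*conj(-1)]
      = (1/10)[(7) + (-1 + 3*sqrt(5)) + (-3*sqrt(5) - 1) + (5)] = 10/10 = 1
  <chi_rho, chi_3> = (1/10)[1*(7)*conj(2) + 2*(-1/2 + 3*sqrt(5)/2)*conj(-1/2 + sqrt(5)/2) + 2*(-3*sqrt(5)/2 - 1/2)*conj(-sqrt(5)/2 - 1/2) + 5*(-1)*conj(0)]
      = (1/10)[(14) + (8 - 2*sqrt(5)) + (2*sqrt(5) + 8) + (0)] = 30/10 = 3
  <chi_rho, chi_4> = (1/10)[1*(7)*conj(2) + 2*(-1/2 + 3*sqrt(5)/2)*conj(-sqrt(5)/2 - 1/2) + 2*(-3*sqrt(5)/2 - 1/2)*conj(-1/2 + sqrt(5)/2) + 5*(-1)*conj(0)]
      = (1/10)[(14) + (-7 - sqrt(5)) + (-7 + sqrt(5)) + (0)] = 0/10 = 0
Dimension check: dim(rho) = sum (mult * dim) = 0*1 + 1*1 + 3*2 + 0*2 = 7 = chi_rho(e) = 7.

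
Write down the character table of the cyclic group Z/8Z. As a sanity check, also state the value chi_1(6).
Character table of Z/8Z (irreps indexed chi_0,...,chi_7 with chi_k(m) = zeta_8^(k*m), zeta_8 = exp(2*pi*i/8)):
  irrep \ class  {0} (size 1)  {1} (size 1)    {2} (size 1)  {3} (size 1)    {4} (size 1)  {5} (size 1)    {6} (size 1)  {7} (size 1)  
  chi_0          1             1               1             1               1             1               1             1             
  chi_1          1             exp(I*pi/4)     I             exp(3*I*pi/4)   -1            exp(-3*I*pi/4)  -I            exp(-I*pi/4)  
  chi_2          1             I               -1            -I              1             I               -1            -I            
  chi_3          1             exp(3*I*pi/4)   -I            exp(I*pi/4)     -1            exp(-I*pi/4)    I             exp(-3*I*pi/4)
  chi_4          1             -1              1             -1              1             -1              1             -1            
  chi_5          1             exp(-3*I*pi/4)  I             exp(-I*pi/4)    -1            exp(I*pi/4)     -I            exp(3*I*pi/4) 
  chi_6          1             -I              -1            I               1             -I              -1            I             
  chi_7          1             exp(-I*pi/4)    -I            exp(-3*I*pi/4)  -1            exp(3*I*pi/4)   I             exp(I*pi/4)   

Spot check: chi_1(6) = zeta_8^(1*6) = zeta_8^6 = -I.

Working: Z/8Z is abelian, so all 8 irreducible complex representations are 1-dimensional. They are given by chi_k(m) = zeta_8^(k*m) for k = 0,...,7. Row orthogonality: sum_m chi_k(m) conj(chi_l(m)) = 8 * [k = l].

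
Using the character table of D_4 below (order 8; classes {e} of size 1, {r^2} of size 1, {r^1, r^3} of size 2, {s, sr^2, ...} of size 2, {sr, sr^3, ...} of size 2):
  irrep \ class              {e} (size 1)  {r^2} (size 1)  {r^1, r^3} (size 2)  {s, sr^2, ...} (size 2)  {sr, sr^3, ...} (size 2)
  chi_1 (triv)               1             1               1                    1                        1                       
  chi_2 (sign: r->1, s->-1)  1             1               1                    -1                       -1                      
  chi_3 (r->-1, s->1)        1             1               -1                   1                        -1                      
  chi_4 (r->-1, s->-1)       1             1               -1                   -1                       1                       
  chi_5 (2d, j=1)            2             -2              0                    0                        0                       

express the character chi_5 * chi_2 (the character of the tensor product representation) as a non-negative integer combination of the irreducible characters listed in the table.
chi_5 tensor chi_2 = chi_5 (all other irreducibles have multiplicity 0).

The character of a tensor product is the pointwise product (chi_5 * chi_2)(C) = chi_5(C) * chi_2(C):
  {e}: (2)*(1), {r^2}: (-2)*(1), {r^1, r^3}: (0)*(1), {s, sr^2, ...}: (0)*(-1), {sr, sr^3, ...}: (0)*(-1)
so (chi_5 * chi_2) takes values
  {e} -> 2, {r^2} -> -2, {r^1, r^3} -> 0, {s, sr^2, ...} -> 0, {sr, sr^3, ...} -> 0.
Now take the inner product of this character with each irreducible chi from the table, <chi_5*chi_2, chi> = (1/8) sum_C |C| (chi_5*chi_2)(C) conj(chi(C)):
  <chi_5*chi_2, chi_1> = (1/8)[1*(2)*conj(1) + 1*(-2)*conj(1) + 2*(0)*conj(1) + 2*(0)*conj(1) + 2*(0)*conj(1)]
      = (1/8)[(2) + (-2) + (0) + (0) + (0)] = 0/8 = 0
  <chi_5*chi_2, chi_2> = (1/8)[1*(2)*conj(1) + 1*(-2)*conj(1) + 2*(0)*conj(1) + 2*(0)*conj(-1) + 2*(0)*conj(-1)]
      = (1/8)[(2) + (-2) + (0) + (0) + (0)] = 0/8 = 0
  <chi_5*chi_2, chi_3> = (1/8)[1*(2)*conj(1) + 1*(-2)*conj(1) + 2*(0)*conj(-1) + 2*(0)*conj(1) + 2*(0)*conj(-1)]
      = (1/8)[(2) + (-2) + (0) + (0) + (0)] = 0/8 = 0
  <chi_5*chi_2, chi_4> = (1/8)[1*(2)*conj(1) + 1*(-2)*conj(1) + 2*(0)*conj(-1) + 2*(0)*conj(-1) + 2*(0)*conj(1)]
      = (1/8)[(2) + (-2) + (0) + (0) + (0)] = 0/8 = 0
  <chi_5*chi_2, chi_5> = (1/8)[1*(2)*conj(2) + 1*(-2)*conj(-2) + 2*(0)*conj(0) + 2*(0)*conj(0) + 2*(0)*conj(0)]
      = (1/8)[(4) + (4) + (0) + (0) + (0)] = 8/8 = 1
Hence the multiplicities are chi_5: 1. Dimension check: dim(chi_5)*dim(chi_2) = 2*1 = 2 and sum (mult * dim) = 1*2 = 2.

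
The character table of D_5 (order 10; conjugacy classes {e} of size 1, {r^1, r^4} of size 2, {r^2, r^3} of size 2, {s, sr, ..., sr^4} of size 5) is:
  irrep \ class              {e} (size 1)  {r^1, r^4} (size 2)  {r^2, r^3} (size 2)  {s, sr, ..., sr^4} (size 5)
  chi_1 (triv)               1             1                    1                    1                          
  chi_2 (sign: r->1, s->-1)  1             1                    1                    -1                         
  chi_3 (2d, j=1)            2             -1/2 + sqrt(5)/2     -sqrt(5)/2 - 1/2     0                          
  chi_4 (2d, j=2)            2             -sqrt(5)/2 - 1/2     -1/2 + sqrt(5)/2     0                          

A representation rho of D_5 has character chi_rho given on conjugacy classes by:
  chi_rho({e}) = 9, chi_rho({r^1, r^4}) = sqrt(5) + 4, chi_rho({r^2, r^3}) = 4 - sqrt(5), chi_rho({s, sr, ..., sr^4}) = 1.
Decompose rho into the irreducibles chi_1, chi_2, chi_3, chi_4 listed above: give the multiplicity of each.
Multiplicities: chi_1: 3, chi_2: 2, chi_3: 2, chi_4: 0.

Derivation: Use <chi_rho, chi> = (1/|G|) sum_C |C| * chi_rho(C) * conj(chi(C)) with |G| = 10 for each irreducible chi in the table:
  <chi_rho, chi_1> = (1/10)[1*(9)*conj(1) + 2*(sqrt(5) + 4)*conj(1) + 2*(4 - sqrt(5))*conj(1) + 5*(1)*conj(1)]
      = (1/10)[(9) + (2*sqrt(5) + 8) + (8 - 2*sqrt(5)) + (5)] = 30/10 = 3
  <chi_rho, chi_2> = (1/10)[1*(9)*conj(1) + 2*(sqrt(5) + 4)*conj(1) + 2*(4 - sqrt(5))*conj(1) + 5*(1)*conj(-1)]
      = (1/10)[(9) + (2*sqrt(5) + 8) + (8 - 2*sqrt(5)) + (-5)] = 20/10 = 2
  <chi_rho, chi_3> = (1/10)[1*(9)*conj(2) + 2*(sqrt(5) + 4)*conj(-1/2 + sqrt(5)/2) + 2*(4 - sqrt(5))*conj(-sqrt(5)/2 - 1/2) + 5*(1)*conj(0)]
      = (1/10)[(18) + (1 + 3*sqrt(5)) + (1 - 3*sqrt(5)) + (0)] = 20/10 = 2
  <chi_rho, chi_4> = (1/10)[1*(9)*conj(2) + 2*(sqrt(5) + 4)*conj(-sqrt(5)/2 - 1/2) + 2*(4 - sqrt(5))*conj(-1/2 + sqrt(5)/2) + 5*(1)*conj(0)]
      = (1/10)[(18) + (-5*sqrt(5) - 9) + (-9 + 5*sqrt(5)) + (0)] = 0/10 = 0
Dimension check: dim(rho) = sum (mult * dim) = 3*1 + 2*1 + 2*2 + 0*2 = 9 = chi_rho(e) = 9.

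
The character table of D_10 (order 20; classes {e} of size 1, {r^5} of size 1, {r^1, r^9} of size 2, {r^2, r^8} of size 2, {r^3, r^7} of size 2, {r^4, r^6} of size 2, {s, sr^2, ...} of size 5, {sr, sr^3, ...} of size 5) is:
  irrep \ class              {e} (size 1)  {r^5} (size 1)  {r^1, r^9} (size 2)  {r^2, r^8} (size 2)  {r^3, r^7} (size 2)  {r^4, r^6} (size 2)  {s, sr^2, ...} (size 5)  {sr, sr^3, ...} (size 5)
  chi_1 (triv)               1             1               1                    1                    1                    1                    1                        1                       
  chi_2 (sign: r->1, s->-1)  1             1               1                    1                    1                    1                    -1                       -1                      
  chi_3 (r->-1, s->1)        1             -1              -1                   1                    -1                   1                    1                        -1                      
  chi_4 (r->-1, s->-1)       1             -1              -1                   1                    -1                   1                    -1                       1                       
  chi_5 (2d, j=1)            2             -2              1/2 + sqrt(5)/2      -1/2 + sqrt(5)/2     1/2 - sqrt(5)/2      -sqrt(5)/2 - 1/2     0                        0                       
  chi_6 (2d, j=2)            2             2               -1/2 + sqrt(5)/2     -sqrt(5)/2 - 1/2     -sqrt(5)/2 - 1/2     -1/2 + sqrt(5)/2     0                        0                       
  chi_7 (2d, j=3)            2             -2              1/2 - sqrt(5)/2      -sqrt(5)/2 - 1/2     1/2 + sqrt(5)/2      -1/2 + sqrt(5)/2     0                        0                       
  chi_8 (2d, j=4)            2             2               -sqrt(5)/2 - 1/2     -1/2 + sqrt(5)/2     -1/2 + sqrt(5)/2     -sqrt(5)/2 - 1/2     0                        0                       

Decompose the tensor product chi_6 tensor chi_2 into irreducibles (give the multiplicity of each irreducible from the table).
chi_6 tensor chi_2 = chi_6 (all other irreducibles have multiplicity 0).

Working: The character of a tensor product is the pointwise product (chi_6 * chi_2)(C) = chi_6(C) * chi_2(C):
  {e}: (2)*(1), {r^5}: (2)*(1), {r^1, r^9}: (-1/2 + sqrt(5)/2)*(1), {r^2, r^8}: (-sqrt(5)/2 - 1/2)*(1), {r^3, r^7}: (-sqrt(5)/2 - 1/2)*(1), {r^4, r^6}: (-1/2 + sqrt(5)/2)*(1), {s, sr^2, ...}: (0)*(-1), {sr, sr^3, ...}: (0)*(-1)
so (chi_6 * chi_2) takes values
  {e} -> 2, {r^5} -> 2, {r^1, r^9} -> -1/2 + sqrt(5)/2, {r^2, r^8} -> -sqrt(5)/2 - 1/2, {r^3, r^7} -> -sqrt(5)/2 - 1/2, {r^4, r^6} -> -1/2 + sqrt(5)/2, {s, sr^2, ...} -> 0, {sr, sr^3, ...} -> 0.
Now take the inner product of this character with each irreducible chi from the table, <chi_6*chi_2, chi> = (1/20) sum_C |C| (chi_6*chi_2)(C) conj(chi(C)):
  <chi_6*chi_2, chi_1> = (1/20)[1*(2)*conj(1) + 1*(2)*conj(1) + 2*(-1/2 + sqrt(5)/2)*conj(1) + 2*(-sqrt(5)/2 - 1/2)*conj(1) + 2*(-sqrt(5)/2 - 1/2)*conj(1) + 2*(-1/2 + sqrt(5)/2)*conj(1) + 5*(0)*conj(1) + 5*(0)*conj(1)]
      = (1/20)[(2) + (2) + (-1 + sqrt(5)) + (-sqrt(5) - 1) + (-sqrt(5) - 1) + (-1 + sqrt(5)) + (0) + (0)] = 0/20 = 0
  <chi_6*chi_2, chi_2> = (1/20)[1*(2)*conj(1) + 1*(2)*conj(1) + 2*(-1/2 + sqrt(5)/2)*conj(1) + 2*(-sqrt(5)/2 - 1/2)*conj(1) + 2*(-sqrt(5)/2 - 1/2)*conj(1) + 2*(-1/2 + sqrt(5)/2)*conj(1) + 5*(0)*conj(-1) + 5*(0)*conj(-1)]
      = (1/20)[(2) + (2) + (-1 + sqrt(5)) + (-sqrt(5) - 1) + (-sqrt(5) - 1) + (-1 + sqrt(5)) + (0) + (0)] = 0/20 = 0
  <chi_6*chi_2, chi_3> = (1/20)[1*(2)*conj(1) + 1*(2)*conj(-1) + 2*(-1/2 + sqrt(5)/2)*conj(-1) + 2*(-sqrt(5)/2 - 1/2)*conj(1) + 2*(-sqrt(5)/2 - 1/2)*conj(-1) + 2*(-1/2 + sqrt(5)/2)*conj(1) + 5*(0)*conj(1) + 5*(0)*conj(-1)]
      = (1/20)[(2) + (-2) + (1 - sqrt(5)) + (-sqrt(5) - 1) + (1 + sqrt(5)) + (-1 + sqrt(5)) + (0) + (0)] = 0/20 = 0
  <chi_6*chi_2, chi_4> = (1/20)[1*(2)*conj(1) + 1*(2)*conj(-1) + 2*(-1/2 + sqrt(5)/2)*conj(-1) + 2*(-sqrt(5)/2 - 1/2)*conj(1) + 2*(-sqrt(5)/2 - 1/2)*conj(-1) + 2*(-1/2 + sqrt(5)/2)*conj(1) + 5*(0)*conj(-1) + 5*(0)*conj(1)]
      = (1/20)[(2) + (-2) + (1 - sqrt(5)) + (-sqrt(5) - 1) + (1 + sqrt(5)) + (-1 + sqrt(5)) + (0) + (0)] = 0/20 = 0
  <chi_6*chi_2, chi_5> = (1/20)[1*(2)*conj(2) + 1*(2)*conj(-2) + 2*(-1/2 + sqrt(5)/2)*conj(1/2 + sqrt(5)/2) + 2*(-sqrt(5)/2 - 1/2)*conj(-1/2 + sqrt(5)/2) + 2*(-sqrt(5)/2 - 1/2)*conj(1/2 - sqrt(5)/2) + 2*(-1/2 + sqrt(5)/2)*conj(-sqrt(5)/2 - 1/2) + 5*(0)*conj(0) + 5*(0)*conj(0)]
      = (1/20)[(4) + (-4) + (2) + (-2) + (2) + (-2) + (0) + (0)] = 0/20 = 0
  <chi_6*chi_2, chi_6> = (1/20)[1*(2)*conj(2) + 1*(2)*conj(2) + 2*(-1/2 + sqrt(5)/2)*conj(-1/2 + sqrt(5)/2) + 2*(-sqrt(5)/2 - 1/2)*conj(-sqrt(5)/2 - 1/2) + 2*(-sqrt(5)/2 - 1/2)*conj(-sqrt(5)/2 - 1/2) + 2*(-1/2 + sqrt(5)/2)*conj(-1/2 + sqrt(5)/2) + 5*(0)*conj(0) + 5*(0)*conj(0)]
      = (1/20)[(4) + (4) + (3 - sqrt(5)) + (sqrt(5) + 3) + (sqrt(5) + 3) + (3 - sqrt(5)) + (0) + (0)] = 20/20 = 1
  <chi_6*chi_2, chi_7> = (1/20)[1*(2)*conj(2) + 1*(2)*conj(-2) + 2*(-1/2 + sqrt(5)/2)*conj(1/2 - sqrt(5)/2) + 2*(-sqrt(5)/2 - 1/2)*conj(-sqrt(5)/2 - 1/2) + 2*(-sqrt(5)/2 - 1/2)*conj(1/2 + sqrt(5)/2) + 2*(-1/2 + sqrt(5)/2)*conj(-1/2 + sqrt(5)/2) + 5*(0)*conj(0) + 5*(0)*conj(0)]
      = (1/20)[(4) + (-4) + (-3 + sqrt(5)) + (sqrt(5) + 3) + (-3 - sqrt(5)) + (3 - sqrt(5)) + (0) + (0)] = 0/20 = 0
  <chi_6*chi_2, chi_8> = (1/20)[1*(2)*conj(2) + 1*(2)*conj(2) + 2*(-1/2 + sqrt(5)/2)*conj(-sqrt(5)/2 - 1/2) + 2*(-sqrt(5)/2 - 1/2)*conj(-1/2 + sqrt(5)/2) + 2*(-sqrt(5)/2 - 1/2)*conj(-1/2 + sqrt(5)/2) + 2*(-1/2 + sqrt(5)/2)*conj(-sqrt(5)/2 - 1/2) + 5*(0)*conj(0) + 5*(0)*conj(0)]
      = (1/20)[(4) + (4) + (-2) + (-2) + (-2) + (-2) + (0) + (0)] = 0/20 = 0
Hence the multiplicities are chi_6: 1. Dimension check: dim(chi_6)*dim(chi_2) = 2*1 = 2 and sum (mult * dim) = 1*2 = 2.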